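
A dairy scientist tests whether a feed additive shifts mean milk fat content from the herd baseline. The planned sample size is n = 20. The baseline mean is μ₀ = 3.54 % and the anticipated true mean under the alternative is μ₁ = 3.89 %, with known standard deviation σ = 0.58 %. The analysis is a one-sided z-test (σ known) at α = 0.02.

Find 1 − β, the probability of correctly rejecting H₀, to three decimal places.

Power ≈ 0.741

Standardized effect: d = |μ₁ − μ₀| / σ = |3.89 − 3.54| / 0.58 = 0.6034
Noncentrality parameter: λ = d·√n = 0.6034 × √20 = 2.6987
One-sided α = 0.02 → critical value z_{0.02} = 2.054.
Power = P(Z > 2.054 − λ) = Φ(0.645) = 0.7405.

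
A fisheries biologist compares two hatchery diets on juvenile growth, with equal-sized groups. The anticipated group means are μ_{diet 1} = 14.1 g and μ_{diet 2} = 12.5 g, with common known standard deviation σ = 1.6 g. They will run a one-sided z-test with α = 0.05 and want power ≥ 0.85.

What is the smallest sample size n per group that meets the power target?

Standardized effect: d = |μ_{diet 1} − μ_{diet 2}| / σ = |14.1 − 12.5| / 1.6 = 1.0000
For power 0.85 need Φ(δ − z_{0.05}) = 0.85, so δ = z_{0.05} + z_{0.15} = 1.645 + 1.036 = 2.681.
δ = d·√(n/2) ⇒ n = 2(δ/d)² = 2 × (2.681 / 1.0000)² = 14.38.
Round up to the next whole unit.

n = 15 per group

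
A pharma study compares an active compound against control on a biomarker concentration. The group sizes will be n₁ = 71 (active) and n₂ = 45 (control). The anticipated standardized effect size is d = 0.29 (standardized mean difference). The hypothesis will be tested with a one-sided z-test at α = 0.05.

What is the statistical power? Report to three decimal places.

Noncentrality parameter: δ = d / √(1/n₁ + 1/n₂) = 0.29 / √(1/71 + 1/45) = 1.5220
Critical value for a one-sided test at α = 0.05: z_α = 1.645.
Power = Φ(δ − 1.645) = Φ(-0.123) = 0.4511.

Power ≈ 0.451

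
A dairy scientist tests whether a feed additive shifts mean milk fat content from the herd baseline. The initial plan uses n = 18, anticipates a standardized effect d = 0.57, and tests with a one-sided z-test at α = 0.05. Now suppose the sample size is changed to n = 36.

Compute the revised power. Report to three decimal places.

With n = 36: δ = d·√n = 0.57 × √36 = 3.4200. Critical value z_{0.05} = 1.645.
Revised power = P(Z > 1.645 − δ) = Φ(1.775) = 0.9621.

Power ≈ 0.962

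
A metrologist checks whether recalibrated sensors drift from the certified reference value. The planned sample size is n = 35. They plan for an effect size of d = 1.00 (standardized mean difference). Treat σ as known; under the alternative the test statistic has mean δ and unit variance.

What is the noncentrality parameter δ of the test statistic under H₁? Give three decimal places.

The noncentrality parameter scales effect size by the design's sample-size factor: δ = d·√n = 1.00 × √35 = 5.9161

δ ≈ 5.916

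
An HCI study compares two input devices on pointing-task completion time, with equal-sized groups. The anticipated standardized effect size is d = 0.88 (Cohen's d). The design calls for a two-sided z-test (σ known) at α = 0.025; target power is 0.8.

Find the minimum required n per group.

n = 25 per group

Set Φ(δ − 2.241) = 0.8; then δ − 2.241 = Φ⁻¹(0.8) = 0.842, giving δ = 3.083.
(For δ > 0 the lower-tail rejection region contributes negligibly to power, so the one-term inversion is standard.)
δ = d·√(n/2) ⇒ n = 2(δ/d)² = 2 × (3.083 / 0.88)² = 24.55.
Round up to the next whole unit.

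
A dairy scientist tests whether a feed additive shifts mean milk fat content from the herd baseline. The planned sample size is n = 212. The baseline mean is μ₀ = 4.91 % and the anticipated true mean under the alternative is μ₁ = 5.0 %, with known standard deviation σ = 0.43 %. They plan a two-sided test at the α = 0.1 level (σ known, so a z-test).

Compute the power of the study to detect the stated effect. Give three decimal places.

Power ≈ 0.920

Standardized effect: d = |μ₁ − μ₀| / σ = |5.0 − 4.91| / 0.43 = 0.2093
Noncentrality parameter: δ = d·√n = 0.2093 × √212 = 3.0475
Two-sided α = 0.1 → critical value z_{0.05} = 1.645.
Power = Φ(δ − 1.645) + Φ(−δ − 1.645) = Φ(1.403) + Φ(-4.692) = 0.9196 + 0.0000 = 0.9196.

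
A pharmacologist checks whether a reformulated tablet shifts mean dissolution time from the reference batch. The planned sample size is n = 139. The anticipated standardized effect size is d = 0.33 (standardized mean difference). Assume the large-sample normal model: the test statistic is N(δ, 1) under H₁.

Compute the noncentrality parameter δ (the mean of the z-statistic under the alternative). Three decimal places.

δ = d·√n = 0.33 × √139 = 3.8906

δ ≈ 3.891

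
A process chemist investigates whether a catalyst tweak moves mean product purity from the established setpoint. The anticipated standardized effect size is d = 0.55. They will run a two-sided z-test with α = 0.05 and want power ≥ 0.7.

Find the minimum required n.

Set Φ(δ − 1.960) = 0.7; then δ − 1.960 = Φ⁻¹(0.7) = 0.524, giving δ = 2.484.
(Ignoring the negligible lower-tail rejection probability gives the usual closed-form inversion.)
δ = d·√n ⇒ n = (δ/d)² = (2.484 / 0.55)² = 20.40.
Round up to the next whole unit.

n = 21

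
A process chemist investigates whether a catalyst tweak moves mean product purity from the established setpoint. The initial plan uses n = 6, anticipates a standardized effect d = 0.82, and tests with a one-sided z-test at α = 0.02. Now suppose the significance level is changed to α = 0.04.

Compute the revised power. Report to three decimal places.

δ = d·√n = 0.82 × √6 = 2.0086 (unchanged). New critical value: z_{0.04} = 1.751.
Revised power = Φ(δ − 1.751) = Φ(0.258) = 0.6018.

Power ≈ 0.602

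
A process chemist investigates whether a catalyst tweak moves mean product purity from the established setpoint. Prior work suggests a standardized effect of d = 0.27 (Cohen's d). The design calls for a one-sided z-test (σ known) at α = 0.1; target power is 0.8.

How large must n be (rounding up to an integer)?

n = 62

Set Φ(δ − 1.282) = 0.8; then δ − 1.282 = Φ⁻¹(0.8) = 0.842, giving δ = 2.123.
δ = d·√n ⇒ n = (δ/d)² = (2.123 / 0.27)² = 61.84.
Rounding up, n = 62.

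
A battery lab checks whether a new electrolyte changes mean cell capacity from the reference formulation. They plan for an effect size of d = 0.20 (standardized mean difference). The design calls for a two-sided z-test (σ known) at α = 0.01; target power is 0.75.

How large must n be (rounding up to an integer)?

For power 0.75 need Φ(δ − z_{0.005}) = 0.75, so δ = z_{0.005} + z_{0.25} = 2.576 + 0.674 = 3.250.
(Ignoring the negligible lower-tail rejection probability gives the usual closed-form inversion.)
δ = d·√n ⇒ n = (δ/d)² = (3.250 / 0.20)² = 264.11.
Round up to the next whole unit.

n = 265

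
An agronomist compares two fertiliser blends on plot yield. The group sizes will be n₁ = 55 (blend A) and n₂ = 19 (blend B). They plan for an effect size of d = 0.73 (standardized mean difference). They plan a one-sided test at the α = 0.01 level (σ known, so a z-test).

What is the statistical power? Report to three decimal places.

Noncentrality parameter: δ = d / √(1/n₁ + 1/n₂) = 0.73 / √(1/55 + 1/19) = 2.7432
One-sided α = 0.01 → critical value z_{0.01} = 2.326.
Power = Φ(δ − 2.326) = Φ(0.417) = 0.6616.

Power ≈ 0.662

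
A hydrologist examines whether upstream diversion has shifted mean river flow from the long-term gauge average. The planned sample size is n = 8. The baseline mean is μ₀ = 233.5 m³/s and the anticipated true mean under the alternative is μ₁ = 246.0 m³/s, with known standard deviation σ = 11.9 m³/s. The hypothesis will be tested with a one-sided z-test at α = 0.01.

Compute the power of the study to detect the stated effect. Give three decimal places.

Standardized effect: d = |μ₁ − μ₀| / σ = |246.0 − 233.5| / 11.9 = 1.0504
Noncentrality parameter: δ = d·√n = 1.0504 × √8 = 2.9710
Critical value for a one-sided test at α = 0.01: z_α = 2.326.
Power = P(Z > 2.326 − δ) = Φ(0.645) = 0.7404.

Power ≈ 0.740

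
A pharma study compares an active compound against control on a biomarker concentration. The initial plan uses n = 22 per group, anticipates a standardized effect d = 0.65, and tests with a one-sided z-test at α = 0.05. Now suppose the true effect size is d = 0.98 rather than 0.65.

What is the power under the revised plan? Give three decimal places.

With d = 0.98: δ = d·√(n/2) = 0.98 × √(22/2) = 3.2503. Critical value z_{0.05} = 1.645.
Revised power = P(Z > 1.645 − δ) = Φ(1.605) = 0.9458.

Power ≈ 0.946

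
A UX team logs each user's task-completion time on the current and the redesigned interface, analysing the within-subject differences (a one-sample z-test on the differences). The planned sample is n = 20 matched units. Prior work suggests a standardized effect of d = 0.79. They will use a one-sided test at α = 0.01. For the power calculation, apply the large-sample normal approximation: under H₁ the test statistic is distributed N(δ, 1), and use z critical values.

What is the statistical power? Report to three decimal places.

Noncentrality parameter: δ = d·√n = 0.79 × √20 = 3.5330
One-sided α = 0.01 → critical value z_{0.01} = 2.326.
Power = Φ(δ − 2.326) = Φ(1.207) = 0.8862.

Power ≈ 0.886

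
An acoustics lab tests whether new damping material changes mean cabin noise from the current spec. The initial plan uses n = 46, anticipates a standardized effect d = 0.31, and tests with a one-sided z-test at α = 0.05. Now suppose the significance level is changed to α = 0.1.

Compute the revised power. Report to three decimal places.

δ = d·√n = 0.31 × √46 = 2.1025 (unchanged). New critical value: z_{0.1} = 1.282.
Revised power = Φ(δ − 1.282) = Φ(0.821) = 0.7942.

Power ≈ 0.794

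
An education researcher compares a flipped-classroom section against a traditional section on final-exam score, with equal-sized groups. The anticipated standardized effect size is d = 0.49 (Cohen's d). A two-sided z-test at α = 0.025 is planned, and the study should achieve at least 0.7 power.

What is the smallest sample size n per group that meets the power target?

n = 64 per group

Set Φ(δ − 2.241) = 0.7; then δ − 2.241 = Φ⁻¹(0.7) = 0.524, giving δ = 2.766.
(For δ > 0 the lower-tail rejection region contributes negligibly to power, so the one-term inversion is standard.)
δ = d·√(n/2) ⇒ n = 2(δ/d)² = 2 × (2.766 / 0.49)² = 63.72.
Round up to the next whole unit.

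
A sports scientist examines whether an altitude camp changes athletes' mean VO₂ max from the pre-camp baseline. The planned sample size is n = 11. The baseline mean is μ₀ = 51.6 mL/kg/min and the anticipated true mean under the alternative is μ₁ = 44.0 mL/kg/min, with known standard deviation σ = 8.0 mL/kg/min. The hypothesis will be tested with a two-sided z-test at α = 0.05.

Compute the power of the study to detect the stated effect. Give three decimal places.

Standardized effect: d = |μ₁ − μ₀| / σ = |44.0 − 51.6| / 8.0 = 0.9500
Noncentrality parameter: δ = d·√n = 0.9500 × √11 = 3.1508
Two-sided α = 0.05 → critical value z_{0.025} = 1.960.
Power = Φ(δ − 1.960) + Φ(−δ − 1.960) = Φ(1.191) + Φ(-5.111) = 0.8831 + 0.0000 = 0.8831.

Power ≈ 0.883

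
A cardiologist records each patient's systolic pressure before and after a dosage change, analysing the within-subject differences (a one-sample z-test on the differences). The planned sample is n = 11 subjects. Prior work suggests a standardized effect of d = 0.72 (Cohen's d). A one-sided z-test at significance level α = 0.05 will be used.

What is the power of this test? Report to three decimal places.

Noncentrality parameter: δ = d·√n = 0.72 × √11 = 2.3880
Critical value for a one-sided test at α = 0.05: z_α = 1.645.
Power = P(Z > 1.645 − δ) = Φ(0.743) = 0.7713.

Power ≈ 0.771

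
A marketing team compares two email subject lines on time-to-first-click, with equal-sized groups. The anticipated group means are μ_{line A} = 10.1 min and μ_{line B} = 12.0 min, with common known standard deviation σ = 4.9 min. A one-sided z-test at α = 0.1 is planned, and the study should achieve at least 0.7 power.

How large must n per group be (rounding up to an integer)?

n = 44 per group

Standardized effect: d = |μ_{line A} − μ_{line B}| / σ = |10.1 − 12.0| / 4.9 = 0.3878
For power 0.7 need Φ(δ − z_{0.1}) = 0.7, so δ = z_{0.1} + z_{0.30} = 1.282 + 0.524 = 1.806.
δ = d·√(n/2) ⇒ n = 2(δ/d)² = 2 × (1.806 / 0.3878)² = 43.38.
Rounding up, n = 44 per group.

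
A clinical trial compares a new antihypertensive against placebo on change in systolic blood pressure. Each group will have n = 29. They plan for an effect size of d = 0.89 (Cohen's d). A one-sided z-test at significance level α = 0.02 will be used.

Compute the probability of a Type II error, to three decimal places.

β ≈ 0.091

Noncentrality parameter: δ = d·√(n/2) = 0.89 × √(29/2) = 3.3890
One-sided α = 0.02 → critical value z_{0.02} = 2.054.
Power = P(Z > 2.054 − δ) = Φ(1.335) = 0.9091.
Type II error: β = 1 − power = 1 − 0.9091 = 0.0909.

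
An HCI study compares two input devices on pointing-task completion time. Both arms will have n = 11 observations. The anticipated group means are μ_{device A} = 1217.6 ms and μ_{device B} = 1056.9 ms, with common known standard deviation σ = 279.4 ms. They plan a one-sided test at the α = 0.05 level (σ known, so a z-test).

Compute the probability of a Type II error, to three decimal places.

Standardized effect: d = |μ_{device A} − μ_{device B}| / σ = |1217.6 − 1056.9| / 279.4 = 0.5752
Noncentrality parameter: δ = d·√(n/2) = 0.5752 × √(11/2) = 1.3489
Critical value for a one-sided test at α = 0.05: z_α = 1.645.
Power = P(Z > 1.645 − δ) = Φ(-0.296) = 0.3836.
Type II error: β = 1 − power = 1 − 0.3836 = 0.6164.

β ≈ 0.616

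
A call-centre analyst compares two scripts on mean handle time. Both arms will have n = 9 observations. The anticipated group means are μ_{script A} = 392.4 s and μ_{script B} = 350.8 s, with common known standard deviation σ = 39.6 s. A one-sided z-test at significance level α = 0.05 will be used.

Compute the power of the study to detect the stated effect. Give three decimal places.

Standardized effect: d = |μ_{script A} − μ_{script B}| / σ = |392.4 − 350.8| / 39.6 = 1.0505
Noncentrality parameter: δ = d·√(n/2) = 1.0505 × √(9/2) = 2.2285
Critical value for a one-sided test at α = 0.05: z_α = 1.645.
Power = P(Z > 1.645 − δ) = Φ(0.584) = 0.7203.

Power ≈ 0.720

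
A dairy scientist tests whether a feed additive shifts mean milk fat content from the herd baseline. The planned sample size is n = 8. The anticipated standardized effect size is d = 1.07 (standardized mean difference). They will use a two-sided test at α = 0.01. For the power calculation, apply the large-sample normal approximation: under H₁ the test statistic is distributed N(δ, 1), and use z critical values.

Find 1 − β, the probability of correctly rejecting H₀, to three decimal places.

Power ≈ 0.674

Noncentrality parameter: δ = d·√n = 1.07 × √8 = 3.0264
Critical value for a two-sided test at α = 0.01: z_{α/2} = 2.576.
Power = Φ(δ − 2.576) + Φ(−δ − 2.576) = Φ(0.451) + Φ(-5.602) = 0.6739 + 0.0000 = 0.6739.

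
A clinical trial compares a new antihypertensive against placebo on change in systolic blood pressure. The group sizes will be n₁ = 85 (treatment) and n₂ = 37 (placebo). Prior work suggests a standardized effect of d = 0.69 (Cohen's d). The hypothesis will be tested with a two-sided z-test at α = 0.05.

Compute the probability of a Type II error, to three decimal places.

β ≈ 0.061

Noncentrality parameter: δ = d / √(1/n₁ + 1/n₂) = 0.69 / √(1/85 + 1/37) = 3.5033
Two-sided α = 0.05 → critical value z_{0.025} = 1.960.
Power = Φ(δ − 1.960) + Φ(−δ − 1.960) = Φ(1.543) + Φ(-5.463) = 0.9386 + 0.0000 = 0.9386.
Type II error: β = 1 − power = 1 − 0.9386 = 0.0614.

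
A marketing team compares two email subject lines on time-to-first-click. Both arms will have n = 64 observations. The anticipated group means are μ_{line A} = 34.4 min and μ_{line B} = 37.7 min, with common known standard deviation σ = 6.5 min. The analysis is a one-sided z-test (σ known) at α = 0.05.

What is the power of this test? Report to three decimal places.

Standardized effect: d = |μ_{line A} − μ_{line B}| / σ = |34.4 − 37.7| / 6.5 = 0.5077
Noncentrality parameter: δ = d·√(n/2) = 0.5077 × √(64/2) = 2.8719
One-sided α = 0.05 → critical value z_{0.05} = 1.645.
Power = P(Z > 1.645 − δ) = Φ(1.227) = 0.8901.

Power ≈ 0.890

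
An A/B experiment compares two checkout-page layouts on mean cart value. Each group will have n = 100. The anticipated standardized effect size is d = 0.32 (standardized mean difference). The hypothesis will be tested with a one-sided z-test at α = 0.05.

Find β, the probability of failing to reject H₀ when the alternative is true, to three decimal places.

β ≈ 0.268

Noncentrality parameter: δ = d·√(n/2) = 0.32 × √(100/2) = 2.2627
One-sided α = 0.05 → critical value z_{0.05} = 1.645.
Power = Φ(δ − 1.645) = Φ(0.618) = 0.7317.
Type II error: β = 1 − power = 1 − 0.7317 = 0.2683.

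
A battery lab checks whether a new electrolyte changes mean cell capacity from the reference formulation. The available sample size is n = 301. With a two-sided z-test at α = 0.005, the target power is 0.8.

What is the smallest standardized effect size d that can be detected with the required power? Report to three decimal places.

Need Φ(δ − 2.807) = 0.8, so δ = 2.807 + 0.842 = 3.649.
(The second rejection-region term Φ(−δ − z_{α/2}) is negligible and dropped.)
δ = d·√n ⇒ d = δ/√n = 3.649/√301 = 0.2103.

d ≈ 0.210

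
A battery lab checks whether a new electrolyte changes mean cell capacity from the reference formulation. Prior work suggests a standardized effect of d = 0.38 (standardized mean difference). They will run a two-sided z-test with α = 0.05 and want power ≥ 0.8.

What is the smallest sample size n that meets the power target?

n = 55

Set Φ(δ − 1.960) = 0.8; then δ − 1.960 = Φ⁻¹(0.8) = 0.842, giving δ = 2.802.
(The Φ(−δ − z_{α/2}) term is vanishingly small for δ > 0 and is dropped in the standard sample-size formula.)
δ = d·√n ⇒ n = (δ/d)² = (2.802 / 0.38)² = 54.36.
Round up to the next whole unit.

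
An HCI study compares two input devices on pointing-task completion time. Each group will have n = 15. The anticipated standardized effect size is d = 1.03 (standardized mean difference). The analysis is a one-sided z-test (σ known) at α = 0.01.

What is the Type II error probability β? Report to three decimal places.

β ≈ 0.311

Noncentrality parameter: δ = d·√(n/2) = 1.03 × √(15/2) = 2.8208
Critical value for a one-sided test at α = 0.01: z_α = 2.326.
Power = Φ(δ − 2.326) = Φ(0.494) = 0.6895.
Type II error: β = 1 − power = 1 − 0.6895 = 0.3105.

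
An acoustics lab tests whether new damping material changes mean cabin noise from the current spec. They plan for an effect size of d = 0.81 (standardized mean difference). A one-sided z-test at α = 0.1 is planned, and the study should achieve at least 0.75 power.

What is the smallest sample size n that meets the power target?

For power 0.75 need Φ(δ − z_{0.1}) = 0.75, so δ = z_{0.1} + z_{0.25} = 1.282 + 0.674 = 1.956.
δ = d·√n ⇒ n = (δ/d)² = (1.956 / 0.81)² = 5.83.
Rounding up, n = 6.

n = 6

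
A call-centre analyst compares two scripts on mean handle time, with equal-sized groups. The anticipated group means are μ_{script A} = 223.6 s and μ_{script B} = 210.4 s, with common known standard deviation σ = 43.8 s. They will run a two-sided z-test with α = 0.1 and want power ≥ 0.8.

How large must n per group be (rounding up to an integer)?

n = 137 per group

Standardized effect: d = |μ_{script A} − μ_{script B}| / σ = |223.6 − 210.4| / 43.8 = 0.3014
For power 0.8 need Φ(δ − z_{0.05}) = 0.8, so δ = z_{0.05} + z_{0.20} = 1.645 + 0.842 = 2.486.
(The Φ(−δ − z_{α/2}) term is vanishingly small for δ > 0 and is dropped in the standard sample-size formula.)
δ = d·√(n/2) ⇒ n = 2(δ/d)² = 2 × (2.486 / 0.3014)² = 136.14.
Round up to the next whole unit.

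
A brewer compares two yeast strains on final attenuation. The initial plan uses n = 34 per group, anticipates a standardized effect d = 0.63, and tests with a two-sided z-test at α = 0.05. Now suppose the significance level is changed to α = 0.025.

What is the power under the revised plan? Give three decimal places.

δ = d·√(n/2) = 0.63 × √(34/2) = 2.5976 (unchanged). New critical value: z_{0.0125} = 2.241.
Revised power = Φ(δ − 2.241) + Φ(−δ − 2.241) = Φ(0.356) + Φ(-4.839) = 0.6391 + 0.0000 = 0.6391.

Power ≈ 0.639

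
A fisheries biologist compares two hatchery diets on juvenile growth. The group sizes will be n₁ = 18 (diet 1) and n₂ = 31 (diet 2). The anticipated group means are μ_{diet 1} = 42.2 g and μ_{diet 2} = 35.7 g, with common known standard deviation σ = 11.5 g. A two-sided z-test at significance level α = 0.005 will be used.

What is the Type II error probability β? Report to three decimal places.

Standardized effect: d = |μ_{diet 1} − μ_{diet 2}| / σ = |42.2 − 35.7| / 11.5 = 0.5652
Noncentrality parameter: δ = d / √(1/n₁ + 1/n₂) = 0.5652 / √(1/18 + 1/31) = 1.9074
Two-sided α = 0.005 → critical value z_{0.0025} = 2.807.
Power = Φ(δ − 2.807) + Φ(−δ − 2.807) = Φ(-0.900) + Φ(-4.714) = 0.1841 + 0.0000 = 0.1842.
Type II error: β = 1 − power = 1 − 0.1842 = 0.8158.

β ≈ 0.816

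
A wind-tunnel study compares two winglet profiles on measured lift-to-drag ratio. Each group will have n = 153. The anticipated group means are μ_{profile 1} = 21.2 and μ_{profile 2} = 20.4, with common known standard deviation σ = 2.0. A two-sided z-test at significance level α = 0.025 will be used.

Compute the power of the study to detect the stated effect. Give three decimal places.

Power ≈ 0.896

Standardized effect: d = |μ_{profile 1} − μ_{profile 2}| / σ = |21.2 − 20.4| / 2.0 = 0.4000
Noncentrality parameter: δ = d·√(n/2) = 0.4000 × √(153/2) = 3.4986
Critical value for a two-sided test at α = 0.025: z_{α/2} = 2.241.
Power = Φ(δ − 2.241) + Φ(−δ − 2.241) = Φ(1.257) + Φ(-5.740) = 0.8957 + 0.0000 = 0.8957.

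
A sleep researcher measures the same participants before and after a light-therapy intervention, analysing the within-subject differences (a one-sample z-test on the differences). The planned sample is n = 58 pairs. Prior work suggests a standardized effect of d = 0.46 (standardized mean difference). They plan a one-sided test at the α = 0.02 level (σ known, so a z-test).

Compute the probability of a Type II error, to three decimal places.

Noncentrality parameter: λ = d·√n = 0.46 × √58 = 3.5033
One-sided α = 0.02 → critical value z_{0.02} = 2.054.
Power = P(Z > 2.054 − λ) = Φ(1.450) = 0.9264.
Type II error: β = 1 − power = 1 − 0.9264 = 0.0736.

β ≈ 0.074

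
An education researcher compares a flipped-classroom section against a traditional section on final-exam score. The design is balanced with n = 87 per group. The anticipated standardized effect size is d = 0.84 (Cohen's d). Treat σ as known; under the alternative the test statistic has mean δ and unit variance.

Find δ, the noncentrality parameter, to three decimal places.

δ ≈ 5.540

The noncentrality parameter scales effect size by the design's sample-size factor: δ = d·√(n/2) = 0.84 × √(87/2) = 5.5402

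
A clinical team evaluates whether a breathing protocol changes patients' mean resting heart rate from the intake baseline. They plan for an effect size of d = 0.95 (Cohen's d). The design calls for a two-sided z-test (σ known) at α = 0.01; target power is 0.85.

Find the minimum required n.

n = 15

For power 0.85 need Φ(δ − z_{0.005}) = 0.85, so δ = z_{0.005} + z_{0.15} = 2.576 + 1.036 = 3.612.
(For δ > 0 the lower-tail rejection region contributes negligibly to power, so the one-term inversion is standard.)
δ = d·√n ⇒ n = (δ/d)² = (3.612 / 0.95)² = 14.46.
Rounding up, n = 15.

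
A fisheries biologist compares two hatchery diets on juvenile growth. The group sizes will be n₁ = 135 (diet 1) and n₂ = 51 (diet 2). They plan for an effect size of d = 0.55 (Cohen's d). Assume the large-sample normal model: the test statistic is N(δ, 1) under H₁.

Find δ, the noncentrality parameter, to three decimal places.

δ = d / √(1/n₁ + 1/n₂) = 0.55 / √(1/135 + 1/51) = 3.3462

δ ≈ 3.346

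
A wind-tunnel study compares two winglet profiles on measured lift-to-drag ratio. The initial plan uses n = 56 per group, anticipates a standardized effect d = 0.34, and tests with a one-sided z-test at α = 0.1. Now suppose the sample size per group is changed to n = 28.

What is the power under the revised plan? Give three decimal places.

Power ≈ 0.496

With n = 28 per group: δ = d·√(n/2) = 0.34 × √(28/2) = 1.2722. Critical value z_{0.1} = 1.282.
Revised power = Φ(δ − 1.282) = Φ(-0.009) = 0.4963.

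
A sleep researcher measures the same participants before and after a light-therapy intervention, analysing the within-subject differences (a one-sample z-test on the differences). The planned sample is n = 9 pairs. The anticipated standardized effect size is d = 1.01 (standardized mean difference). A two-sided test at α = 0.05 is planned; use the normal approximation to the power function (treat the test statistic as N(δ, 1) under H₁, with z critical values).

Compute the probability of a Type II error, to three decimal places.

β ≈ 0.142

Noncentrality parameter: δ = d·√n = 1.01 × √9 = 3.0300
Critical value for a two-sided test at α = 0.05: z_{α/2} = 1.960.
Power = Φ(δ − 1.960) + Φ(−δ − 1.960) = Φ(1.070) + Φ(-4.990) = 0.8577 + 0.0000 = 0.8577.
Type II error: β = 1 − power = 1 − 0.8577 = 0.1423.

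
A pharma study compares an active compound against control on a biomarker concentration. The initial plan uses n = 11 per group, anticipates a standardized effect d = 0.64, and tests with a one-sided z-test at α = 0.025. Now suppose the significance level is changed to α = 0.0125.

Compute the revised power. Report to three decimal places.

δ = d·√(n/2) = 0.64 × √(11/2) = 1.5009 (unchanged). New critical value: z_{0.0125} = 2.241.
Revised power = P(Z > 2.241 − δ) = Φ(-0.740) = 0.2295.

Power ≈ 0.230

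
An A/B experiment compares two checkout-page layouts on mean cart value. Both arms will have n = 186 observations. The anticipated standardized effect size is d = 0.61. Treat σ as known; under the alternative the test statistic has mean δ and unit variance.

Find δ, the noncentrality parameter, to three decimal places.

δ = d·√(n/2) = 0.61 × √(186/2) = 5.8826

δ ≈ 5.883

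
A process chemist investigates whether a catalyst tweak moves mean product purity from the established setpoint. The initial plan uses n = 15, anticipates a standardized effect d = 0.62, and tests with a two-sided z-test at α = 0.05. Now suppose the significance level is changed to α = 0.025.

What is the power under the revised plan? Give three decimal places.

Power ≈ 0.564

δ = d·√n = 0.62 × √15 = 2.4012 (unchanged). New critical value: z_{0.0125} = 2.241.
Revised power = Φ(δ − 2.241) + Φ(−δ − 2.241) = Φ(0.160) + Φ(-4.643) = 0.5635 + 0.0000 = 0.5635.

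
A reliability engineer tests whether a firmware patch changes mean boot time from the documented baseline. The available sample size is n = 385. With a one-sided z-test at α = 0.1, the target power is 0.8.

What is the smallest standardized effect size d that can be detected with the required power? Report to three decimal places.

d ≈ 0.108

Required noncentrality: δ = z_{0.1} + z_{0.20} = 1.282 + 0.842 = 2.123.
δ = d·√n ⇒ d = δ/√n = 2.123/√385 = 0.1082.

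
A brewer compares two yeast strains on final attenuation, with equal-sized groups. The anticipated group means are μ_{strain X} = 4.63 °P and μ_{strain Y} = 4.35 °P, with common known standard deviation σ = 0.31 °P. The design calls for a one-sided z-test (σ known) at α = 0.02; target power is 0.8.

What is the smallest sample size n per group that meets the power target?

Standardized effect: d = |μ_{strain X} − μ_{strain Y}| / σ = |4.63 − 4.35| / 0.31 = 0.9032
For power 0.8 need Φ(δ − z_{0.02}) = 0.8, so δ = z_{0.02} + z_{0.20} = 2.054 + 0.842 = 2.895.
δ = d·√(n/2) ⇒ n = 2(δ/d)² = 2 × (2.895 / 0.9032)² = 20.55.
Round up to the next whole unit.

n = 21 per group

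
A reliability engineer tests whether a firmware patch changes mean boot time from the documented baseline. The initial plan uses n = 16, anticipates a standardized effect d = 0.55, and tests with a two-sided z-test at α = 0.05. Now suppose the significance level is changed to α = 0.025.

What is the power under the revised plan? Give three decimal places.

δ = d·√n = 0.55 × √16 = 2.2000 (unchanged). New critical value: z_{0.0125} = 2.241.
Revised power = Φ(δ − 2.241) + Φ(−δ − 2.241) = Φ(-0.041) + Φ(-4.441) = 0.4835 + 0.0000 = 0.4835.

Power ≈ 0.483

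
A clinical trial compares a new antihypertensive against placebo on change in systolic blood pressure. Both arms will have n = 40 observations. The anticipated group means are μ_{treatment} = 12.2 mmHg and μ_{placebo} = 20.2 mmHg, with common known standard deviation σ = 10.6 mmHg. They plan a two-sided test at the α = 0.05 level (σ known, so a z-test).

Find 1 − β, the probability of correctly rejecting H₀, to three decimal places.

Power ≈ 0.921

Standardized effect: d = |μ_{treatment} − μ_{placebo}| / σ = |12.2 − 20.2| / 10.6 = 0.7547
Noncentrality parameter: δ = d·√(n/2) = 0.7547 × √(40/2) = 3.3752
Critical value for a two-sided test at α = 0.05: z_{α/2} = 1.960.
Power = Φ(δ − 1.960) + Φ(−δ − 1.960) = Φ(1.415) + Φ(-5.335) = 0.9215 + 0.0000 = 0.9215.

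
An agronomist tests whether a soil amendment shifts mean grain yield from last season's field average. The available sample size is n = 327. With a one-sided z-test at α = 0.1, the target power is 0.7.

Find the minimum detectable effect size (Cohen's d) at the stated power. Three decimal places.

Need Φ(δ − 1.282) = 0.7, so δ = 1.282 + 0.524 = 1.806.
δ = d·√n ⇒ d = δ/√n = 1.806/√327 = 0.0999.

d ≈ 0.100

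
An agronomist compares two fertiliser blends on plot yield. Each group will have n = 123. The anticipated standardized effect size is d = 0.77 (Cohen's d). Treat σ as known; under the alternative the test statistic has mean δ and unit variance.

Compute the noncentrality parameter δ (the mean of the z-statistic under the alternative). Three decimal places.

δ = d·√(n/2) = 0.77 × √(123/2) = 6.0385

δ ≈ 6.038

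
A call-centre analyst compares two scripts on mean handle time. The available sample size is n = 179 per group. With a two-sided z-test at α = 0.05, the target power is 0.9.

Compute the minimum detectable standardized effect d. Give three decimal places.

Required noncentrality: δ = z_{0.025} + z_{0.10} = 1.960 + 1.282 = 3.242.
(Lower-tail contribution to power is negligible for δ > 0.)
δ = d·√(n/2) ⇒ d = δ/√(n/2) = 3.242/√(179/2) = 0.3426.

d ≈ 0.343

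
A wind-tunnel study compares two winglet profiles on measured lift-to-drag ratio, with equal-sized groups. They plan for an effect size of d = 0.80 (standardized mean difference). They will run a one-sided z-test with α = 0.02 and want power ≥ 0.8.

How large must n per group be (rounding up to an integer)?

For power 0.8 need Φ(δ − z_{0.02}) = 0.8, so δ = z_{0.02} + z_{0.20} = 2.054 + 0.842 = 2.895.
δ = d·√(n/2) ⇒ n = 2(δ/d)² = 2 × (2.895 / 0.80)² = 26.20.
Rounding up, n = 27 per group.

n = 27 per group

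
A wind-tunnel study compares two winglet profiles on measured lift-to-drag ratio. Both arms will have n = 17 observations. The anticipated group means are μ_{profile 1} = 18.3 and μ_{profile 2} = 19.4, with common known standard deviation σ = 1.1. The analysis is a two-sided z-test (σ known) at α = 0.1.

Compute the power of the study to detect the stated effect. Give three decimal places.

Power ≈ 0.898

Standardized effect: d = |μ_{profile 1} − μ_{profile 2}| / σ = |18.3 − 19.4| / 1.1 = 1.0000
Noncentrality parameter: δ = d·√(n/2) = 1.0000 × √(17/2) = 2.9155
Two-sided α = 0.1 → critical value z_{0.05} = 1.645.
Power = Φ(δ − 1.645) + Φ(−δ − 1.645) = Φ(1.271) + Φ(-4.560) = 0.8981 + 0.0000 = 0.8981.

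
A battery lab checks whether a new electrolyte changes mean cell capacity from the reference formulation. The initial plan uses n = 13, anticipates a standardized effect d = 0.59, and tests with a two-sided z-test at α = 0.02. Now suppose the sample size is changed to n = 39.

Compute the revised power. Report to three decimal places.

With n = 39: δ = d·√n = 0.59 × √39 = 3.6845. Critical value z_{0.01} = 2.326.
Revised power = Φ(δ − 2.326) + Φ(−δ − 2.326) = Φ(1.358) + Φ(-6.011) = 0.9128 + 0.0000 = 0.9128.

Power ≈ 0.913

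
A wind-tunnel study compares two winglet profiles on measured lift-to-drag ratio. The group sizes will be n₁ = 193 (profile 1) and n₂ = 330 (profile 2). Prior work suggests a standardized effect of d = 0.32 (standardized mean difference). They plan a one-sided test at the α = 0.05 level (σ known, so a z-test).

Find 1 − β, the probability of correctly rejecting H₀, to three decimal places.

Noncentrality parameter: δ = d / √(1/n₁ + 1/n₂) = 0.32 / √(1/193 + 1/330) = 3.5313
Critical value for a one-sided test at α = 0.05: z_α = 1.645.
Power = P(Z > 1.645 − δ) = Φ(1.886) = 0.9704.

Power ≈ 0.970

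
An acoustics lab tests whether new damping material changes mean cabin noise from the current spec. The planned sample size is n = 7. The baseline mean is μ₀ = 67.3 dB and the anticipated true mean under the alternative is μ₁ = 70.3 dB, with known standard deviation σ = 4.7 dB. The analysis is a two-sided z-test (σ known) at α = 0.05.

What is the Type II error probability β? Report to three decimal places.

Standardized effect: d = |μ₁ − μ₀| / σ = |70.3 − 67.3| / 4.7 = 0.6383
Noncentrality parameter: δ = d·√n = 0.6383 × √7 = 1.6888
Critical value for a two-sided test at α = 0.05: z_{α/2} = 1.960.
Power = Φ(δ − 1.960) + Φ(−δ − 1.960) = Φ(-0.271) + Φ(-3.649) = 0.3931 + 0.0001 = 0.3933.
Type II error: β = 1 − power = 1 − 0.3933 = 0.6067.

β ≈ 0.607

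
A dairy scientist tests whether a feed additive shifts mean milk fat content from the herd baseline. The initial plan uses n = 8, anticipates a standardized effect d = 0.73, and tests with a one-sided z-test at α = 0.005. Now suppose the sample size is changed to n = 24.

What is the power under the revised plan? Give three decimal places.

Power ≈ 0.841

With n = 24: δ = d·√n = 0.73 × √24 = 3.5763. Critical value z_{0.005} = 2.576.
Revised power = P(Z > 2.576 − δ) = Φ(1.000) = 0.8414.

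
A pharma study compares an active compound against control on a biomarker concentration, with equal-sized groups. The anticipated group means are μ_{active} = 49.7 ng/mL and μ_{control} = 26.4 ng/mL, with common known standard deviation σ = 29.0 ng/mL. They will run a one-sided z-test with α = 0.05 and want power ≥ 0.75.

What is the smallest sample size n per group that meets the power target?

n = 17 per group

Standardized effect: d = |μ_{active} − μ_{control}| / σ = |49.7 − 26.4| / 29.0 = 0.8034
For power 0.75 need Φ(δ − z_{0.05}) = 0.75, so δ = z_{0.05} + z_{0.25} = 1.645 + 0.674 = 2.319.
δ = d·√(n/2) ⇒ n = 2(δ/d)² = 2 × (2.319 / 0.8034)² = 16.67.
Rounding up, n = 17 per group.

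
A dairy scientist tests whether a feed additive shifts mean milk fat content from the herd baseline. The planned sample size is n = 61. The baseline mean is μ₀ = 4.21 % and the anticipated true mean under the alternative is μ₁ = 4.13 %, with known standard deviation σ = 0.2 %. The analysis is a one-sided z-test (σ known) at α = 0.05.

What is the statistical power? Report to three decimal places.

Power ≈ 0.930

Standardized effect: d = |μ₁ − μ₀| / σ = |4.13 − 4.21| / 0.2 = 0.4000
Noncentrality parameter: δ = d·√n = 0.4000 × √61 = 3.1241
One-sided α = 0.05 → critical value z_{0.05} = 1.645.
Power = P(Z > 1.645 − δ) = Φ(1.479) = 0.9305.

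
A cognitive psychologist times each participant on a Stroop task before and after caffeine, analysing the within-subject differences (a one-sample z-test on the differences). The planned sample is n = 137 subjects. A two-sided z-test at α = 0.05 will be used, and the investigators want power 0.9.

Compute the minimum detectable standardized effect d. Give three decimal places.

d ≈ 0.277

Required noncentrality: δ = z_{0.025} + z_{0.10} = 1.960 + 1.282 = 3.242.
(The second rejection-region term Φ(−δ − z_{α/2}) is negligible and dropped.)
δ = d·√n ⇒ d = δ/√n = 3.242/√137 = 0.2769.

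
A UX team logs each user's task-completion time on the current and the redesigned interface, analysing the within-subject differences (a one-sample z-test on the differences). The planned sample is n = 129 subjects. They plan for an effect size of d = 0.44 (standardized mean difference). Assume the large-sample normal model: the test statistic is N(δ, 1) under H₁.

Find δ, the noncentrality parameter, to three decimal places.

δ = d·√n = 0.44 × √129 = 4.9974

δ ≈ 4.997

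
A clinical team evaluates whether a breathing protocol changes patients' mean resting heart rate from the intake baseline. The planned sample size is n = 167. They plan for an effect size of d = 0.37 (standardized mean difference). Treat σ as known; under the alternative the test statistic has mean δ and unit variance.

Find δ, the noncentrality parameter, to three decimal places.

The noncentrality parameter scales effect size by the design's sample-size factor: δ = d·√n = 0.37 × √167 = 4.7815

δ ≈ 4.781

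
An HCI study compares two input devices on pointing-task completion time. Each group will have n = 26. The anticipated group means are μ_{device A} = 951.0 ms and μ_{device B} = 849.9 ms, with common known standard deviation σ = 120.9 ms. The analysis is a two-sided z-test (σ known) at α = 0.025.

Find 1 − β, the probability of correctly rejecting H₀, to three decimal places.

Standardized effect: d = |μ_{device A} − μ_{device B}| / σ = |951.0 − 849.9| / 120.9 = 0.8362
Noncentrality parameter: δ = d·√(n/2) = 0.8362 × √(26/2) = 3.0151
Critical value for a two-sided test at α = 0.025: z_{α/2} = 2.241.
Power = Φ(δ − 2.241) + Φ(−δ − 2.241) = Φ(0.774) + Φ(-5.256) = 0.7804 + 0.0000 = 0.7804.

Power ≈ 0.780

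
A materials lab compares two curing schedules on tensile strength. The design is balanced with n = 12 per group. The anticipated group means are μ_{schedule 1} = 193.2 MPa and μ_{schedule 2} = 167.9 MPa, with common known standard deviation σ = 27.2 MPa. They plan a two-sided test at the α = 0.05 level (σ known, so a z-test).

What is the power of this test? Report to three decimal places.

Power ≈ 0.625

Standardized effect: d = |μ_{schedule 1} − μ_{schedule 2}| / σ = |193.2 − 167.9| / 27.2 = 0.9301
Noncentrality parameter: δ = d·√(n/2) = 0.9301 × √(12/2) = 2.2784
Critical value for a two-sided test at α = 0.05: z_{α/2} = 1.960.
Power = Φ(δ − 1.960) + Φ(−δ − 1.960) = Φ(0.318) + Φ(-4.238) = 0.6249 + 0.0000 = 0.6249.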